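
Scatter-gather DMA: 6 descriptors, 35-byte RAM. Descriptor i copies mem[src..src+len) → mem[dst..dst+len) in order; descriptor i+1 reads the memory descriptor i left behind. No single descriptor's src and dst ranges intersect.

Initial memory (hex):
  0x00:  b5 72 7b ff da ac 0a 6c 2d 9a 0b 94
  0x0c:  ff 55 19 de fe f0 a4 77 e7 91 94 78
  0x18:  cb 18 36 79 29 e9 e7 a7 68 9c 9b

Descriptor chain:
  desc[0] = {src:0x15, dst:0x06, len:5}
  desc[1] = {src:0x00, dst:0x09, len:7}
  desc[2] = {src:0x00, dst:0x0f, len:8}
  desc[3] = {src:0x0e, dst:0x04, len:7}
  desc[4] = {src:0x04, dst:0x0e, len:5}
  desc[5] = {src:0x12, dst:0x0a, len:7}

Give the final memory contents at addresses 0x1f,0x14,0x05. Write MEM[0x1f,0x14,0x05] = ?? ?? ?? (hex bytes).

MEM[0x1f,0x14,0x05] = a7 ac b5

[0] 0x15->0x06 len=5 : 91 94 78 cb 18
[1] 0x00->0x09 len=7 : b5 72 7b ff da ac 91
[2] 0x00->0x0f len=8 : b5 72 7b ff da ac 91 94
[3] 0x0e->0x04 len=7 : ac b5 72 7b ff da ac
[4] 0x04->0x0e len=5 : ac b5 72 7b ff
[5] 0x12->0x0a len=7 : ff da ac 91 94 78 cb
query mem[0x1f]=0xa7, mem[0x14]=0xac, mem[0x05]=0xb5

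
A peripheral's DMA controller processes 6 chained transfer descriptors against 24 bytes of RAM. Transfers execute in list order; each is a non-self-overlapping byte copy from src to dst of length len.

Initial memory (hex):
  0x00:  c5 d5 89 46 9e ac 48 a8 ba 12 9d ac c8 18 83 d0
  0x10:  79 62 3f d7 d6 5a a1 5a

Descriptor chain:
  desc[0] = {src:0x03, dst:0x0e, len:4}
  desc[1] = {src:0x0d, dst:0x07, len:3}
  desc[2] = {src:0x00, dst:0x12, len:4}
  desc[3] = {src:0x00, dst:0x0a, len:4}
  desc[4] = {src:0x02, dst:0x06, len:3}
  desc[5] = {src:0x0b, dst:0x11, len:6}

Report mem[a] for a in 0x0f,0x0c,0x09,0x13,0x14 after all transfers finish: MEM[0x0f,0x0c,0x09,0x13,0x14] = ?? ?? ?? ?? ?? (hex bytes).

MEM[0x0f,0x0c,0x09,0x13,0x14] = 9e 89 9e 46 46

D0: mem[0x0e..0x11] <- [46 9e ac 48]
D1: mem[0x07..0x09] <- [18 46 9e]
D2: mem[0x12..0x15] <- [c5 d5 89 46]
D3: mem[0x0a..0x0d] <- [c5 d5 89 46]
D4: mem[0x06..0x08] <- [89 46 9e]
D5: mem[0x11..0x16] <- [d5 89 46 46 9e ac]
query mem[0x0f]=0x9e, mem[0x0c]=0x89, mem[0x09]=0x9e, mem[0x13]=0x46, mem[0x14]=0x46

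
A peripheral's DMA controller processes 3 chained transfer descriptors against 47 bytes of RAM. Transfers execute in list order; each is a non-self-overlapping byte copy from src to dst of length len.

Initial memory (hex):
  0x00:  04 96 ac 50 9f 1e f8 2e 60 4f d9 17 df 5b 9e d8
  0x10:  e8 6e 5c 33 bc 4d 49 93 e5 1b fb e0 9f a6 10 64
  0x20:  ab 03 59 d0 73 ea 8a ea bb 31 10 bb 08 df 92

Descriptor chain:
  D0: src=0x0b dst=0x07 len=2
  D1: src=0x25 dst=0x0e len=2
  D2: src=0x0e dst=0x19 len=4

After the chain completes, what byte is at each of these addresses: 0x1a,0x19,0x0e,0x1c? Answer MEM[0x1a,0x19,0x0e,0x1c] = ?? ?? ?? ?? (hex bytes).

MEM[0x1a,0x19,0x0e,0x1c] = 8a ea ea 6e

[0] 0x0b->0x07 len=2 : 17 df
[1] 0x25->0x0e len=2 : ea 8a
[2] 0x0e->0x19 len=4 : ea 8a e8 6e
query mem[0x1a]=0x8a, mem[0x19]=0xea, mem[0x0e]=0xea, mem[0x1c]=0x6e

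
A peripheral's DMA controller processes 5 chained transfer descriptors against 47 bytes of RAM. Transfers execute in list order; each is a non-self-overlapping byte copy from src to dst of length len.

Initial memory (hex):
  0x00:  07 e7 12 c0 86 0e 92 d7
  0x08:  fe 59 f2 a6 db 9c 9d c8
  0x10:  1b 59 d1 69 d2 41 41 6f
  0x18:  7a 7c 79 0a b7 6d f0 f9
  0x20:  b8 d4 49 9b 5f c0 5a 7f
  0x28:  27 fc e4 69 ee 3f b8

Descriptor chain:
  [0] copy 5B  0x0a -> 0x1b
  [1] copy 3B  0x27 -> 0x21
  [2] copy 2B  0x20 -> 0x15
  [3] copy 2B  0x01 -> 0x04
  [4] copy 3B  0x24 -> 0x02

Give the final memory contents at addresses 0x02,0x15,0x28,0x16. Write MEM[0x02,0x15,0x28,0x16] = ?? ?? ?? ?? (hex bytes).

MEM[0x02,0x15,0x28,0x16] = 5f b8 27 7f

#0 dst[0x1b+5] := {0xf2,0xa6,0xdb,0x9c,0x9d}
#1 dst[0x21+3] := {0x7f,0x27,0xfc}
#2 dst[0x15+2] := {0xb8,0x7f}
#3 dst[0x04+2] := {0xe7,0x12}
#4 dst[0x02+3] := {0x5f,0xc0,0x5a}
query mem[0x02]=0x5f, mem[0x15]=0xb8, mem[0x28]=0x27, mem[0x16]=0x7f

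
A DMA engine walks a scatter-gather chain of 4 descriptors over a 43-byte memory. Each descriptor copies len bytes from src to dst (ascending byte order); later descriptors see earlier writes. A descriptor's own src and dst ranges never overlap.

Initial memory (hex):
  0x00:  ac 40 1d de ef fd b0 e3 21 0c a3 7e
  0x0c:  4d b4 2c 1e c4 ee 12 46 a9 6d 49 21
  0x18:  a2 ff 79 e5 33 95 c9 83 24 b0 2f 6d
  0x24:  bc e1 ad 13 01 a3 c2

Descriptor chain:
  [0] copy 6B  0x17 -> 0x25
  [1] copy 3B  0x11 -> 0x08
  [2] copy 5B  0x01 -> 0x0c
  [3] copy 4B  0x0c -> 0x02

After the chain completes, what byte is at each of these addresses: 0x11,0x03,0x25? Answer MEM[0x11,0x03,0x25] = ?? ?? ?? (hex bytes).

MEM[0x11,0x03,0x25] = ee 1d 21

D0: mem[0x25..0x2a] <- [21 a2 ff 79 e5 33]
D1: mem[0x08..0x0a] <- [ee 12 46]
D2: mem[0x0c..0x10] <- [40 1d de ef fd]
D3: mem[0x02..0x05] <- [40 1d de ef]
query mem[0x11]=0xee, mem[0x03]=0x1d, mem[0x25]=0x21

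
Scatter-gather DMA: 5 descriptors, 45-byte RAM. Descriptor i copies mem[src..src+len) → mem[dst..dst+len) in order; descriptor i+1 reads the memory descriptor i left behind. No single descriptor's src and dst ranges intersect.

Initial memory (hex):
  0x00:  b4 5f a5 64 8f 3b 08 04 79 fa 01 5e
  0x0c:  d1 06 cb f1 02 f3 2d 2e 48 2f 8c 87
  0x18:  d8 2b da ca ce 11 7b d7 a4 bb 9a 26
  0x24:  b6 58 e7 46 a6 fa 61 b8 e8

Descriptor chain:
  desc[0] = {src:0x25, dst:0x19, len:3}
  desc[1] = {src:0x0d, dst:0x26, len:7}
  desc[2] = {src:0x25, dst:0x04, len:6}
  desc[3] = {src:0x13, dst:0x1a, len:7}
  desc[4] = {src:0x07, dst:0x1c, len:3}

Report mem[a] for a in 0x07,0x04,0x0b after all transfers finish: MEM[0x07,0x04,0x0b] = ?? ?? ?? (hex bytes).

#0 dst[0x19+3] := {0x58,0xe7,0x46}
#1 dst[0x26+7] := {0x06,0xcb,0xf1,0x02,0xf3,0x2d,0x2e}
#2 dst[0x04+6] := {0x58,0x06,0xcb,0xf1,0x02,0xf3}
#3 dst[0x1a+7] := {0x2e,0x48,0x2f,0x8c,0x87,0xd8,0x58}
#4 dst[0x1c+3] := {0xf1,0x02,0xf3}
query mem[0x07]=0xf1, mem[0x04]=0x58, mem[0x0b]=0x5e

MEM[0x07,0x04,0x0b] = f1 58 5e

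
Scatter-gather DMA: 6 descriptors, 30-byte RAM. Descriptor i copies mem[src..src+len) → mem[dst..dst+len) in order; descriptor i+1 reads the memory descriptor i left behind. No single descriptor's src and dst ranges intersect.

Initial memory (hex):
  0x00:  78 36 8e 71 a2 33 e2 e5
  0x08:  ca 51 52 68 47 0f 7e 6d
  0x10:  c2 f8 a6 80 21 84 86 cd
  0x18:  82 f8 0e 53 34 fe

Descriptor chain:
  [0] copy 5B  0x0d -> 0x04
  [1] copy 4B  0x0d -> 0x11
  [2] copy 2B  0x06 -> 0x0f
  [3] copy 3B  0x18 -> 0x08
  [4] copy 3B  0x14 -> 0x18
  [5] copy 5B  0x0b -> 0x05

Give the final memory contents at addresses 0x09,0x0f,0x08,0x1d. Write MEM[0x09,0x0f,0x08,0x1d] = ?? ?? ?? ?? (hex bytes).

MEM[0x09,0x0f,0x08,0x1d] = 6d 6d 7e fe

  after D0: wrote 5B at 0x04 = 0f7e6dc2f8
  after D1: wrote 4B at 0x11 = 0f7e6dc2
  after D2: wrote 2B at 0x0f = 6dc2
  after D3: wrote 3B at 0x08 = 82f80e
  after D4: wrote 3B at 0x18 = c28486
  after D5: wrote 5B at 0x05 = 68470f7e6d
query mem[0x09]=0x6d, mem[0x0f]=0x6d, mem[0x08]=0x7e, mem[0x1d]=0xfe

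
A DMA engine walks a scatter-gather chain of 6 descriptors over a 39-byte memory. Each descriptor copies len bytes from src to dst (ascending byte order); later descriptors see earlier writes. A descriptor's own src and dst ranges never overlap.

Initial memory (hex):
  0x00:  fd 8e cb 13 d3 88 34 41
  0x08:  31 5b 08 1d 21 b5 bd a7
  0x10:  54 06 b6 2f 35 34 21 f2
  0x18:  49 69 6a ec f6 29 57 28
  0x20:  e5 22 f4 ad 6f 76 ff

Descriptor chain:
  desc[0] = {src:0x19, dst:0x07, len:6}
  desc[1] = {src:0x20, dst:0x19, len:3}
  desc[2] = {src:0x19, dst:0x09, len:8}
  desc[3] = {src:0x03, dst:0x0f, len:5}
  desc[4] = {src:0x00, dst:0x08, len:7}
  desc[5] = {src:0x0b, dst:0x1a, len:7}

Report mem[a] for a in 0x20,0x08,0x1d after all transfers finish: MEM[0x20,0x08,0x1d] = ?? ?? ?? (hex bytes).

#0 dst[0x07+6] := {0x69,0x6a,0xec,0xf6,0x29,0x57}
#1 dst[0x19+3] := {0xe5,0x22,0xf4}
#2 dst[0x09+8] := {0xe5,0x22,0xf4,0xf6,0x29,0x57,0x28,0xe5}
#3 dst[0x0f+5] := {0x13,0xd3,0x88,0x34,0x69}
#4 dst[0x08+7] := {0xfd,0x8e,0xcb,0x13,0xd3,0x88,0x34}
#5 dst[0x1a+7] := {0x13,0xd3,0x88,0x34,0x13,0xd3,0x88}
query mem[0x20]=0x88, mem[0x08]=0xfd, mem[0x1d]=0x34

MEM[0x20,0x08,0x1d] = 88 fd 34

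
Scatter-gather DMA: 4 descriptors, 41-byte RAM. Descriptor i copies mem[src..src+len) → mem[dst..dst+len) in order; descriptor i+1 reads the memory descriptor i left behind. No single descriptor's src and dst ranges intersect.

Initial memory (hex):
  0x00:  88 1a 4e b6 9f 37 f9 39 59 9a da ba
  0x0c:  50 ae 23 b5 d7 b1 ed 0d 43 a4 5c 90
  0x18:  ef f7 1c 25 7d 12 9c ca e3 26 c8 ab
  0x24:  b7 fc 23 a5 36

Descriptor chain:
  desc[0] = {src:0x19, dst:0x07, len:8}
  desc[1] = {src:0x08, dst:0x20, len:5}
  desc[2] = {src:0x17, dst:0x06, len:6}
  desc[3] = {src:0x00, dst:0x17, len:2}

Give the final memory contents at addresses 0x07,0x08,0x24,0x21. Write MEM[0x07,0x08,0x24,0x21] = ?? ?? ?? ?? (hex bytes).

MEM[0x07,0x08,0x24,0x21] = ef f7 9c 25

#0 dst[0x07+8] := {0xf7,0x1c,0x25,0x7d,0x12,0x9c,0xca,0xe3}
#1 dst[0x20+5] := {0x1c,0x25,0x7d,0x12,0x9c}
#2 dst[0x06+6] := {0x90,0xef,0xf7,0x1c,0x25,0x7d}
#3 dst[0x17+2] := {0x88,0x1a}
query mem[0x07]=0xef, mem[0x08]=0xf7, mem[0x24]=0x9c, mem[0x21]=0x25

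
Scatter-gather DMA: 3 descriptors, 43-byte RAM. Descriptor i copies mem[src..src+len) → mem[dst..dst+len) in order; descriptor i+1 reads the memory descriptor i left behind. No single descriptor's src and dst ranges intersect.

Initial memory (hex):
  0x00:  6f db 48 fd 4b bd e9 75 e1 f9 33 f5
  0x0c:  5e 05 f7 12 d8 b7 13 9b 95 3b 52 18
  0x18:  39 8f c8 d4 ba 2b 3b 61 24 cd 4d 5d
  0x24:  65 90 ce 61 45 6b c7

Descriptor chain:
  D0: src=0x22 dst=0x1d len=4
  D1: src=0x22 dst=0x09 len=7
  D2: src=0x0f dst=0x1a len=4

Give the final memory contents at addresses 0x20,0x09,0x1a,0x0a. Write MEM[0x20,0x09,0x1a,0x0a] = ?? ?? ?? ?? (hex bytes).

  after D0: wrote 4B at 0x1d = 4d5d6590
  after D1: wrote 7B at 0x09 = 4d5d6590ce6145
  after D2: wrote 4B at 0x1a = 45d8b713
query mem[0x20]=0x90, mem[0x09]=0x4d, mem[0x1a]=0x45, mem[0x0a]=0x5d

MEM[0x20,0x09,0x1a,0x0a] = 90 4d 45 5d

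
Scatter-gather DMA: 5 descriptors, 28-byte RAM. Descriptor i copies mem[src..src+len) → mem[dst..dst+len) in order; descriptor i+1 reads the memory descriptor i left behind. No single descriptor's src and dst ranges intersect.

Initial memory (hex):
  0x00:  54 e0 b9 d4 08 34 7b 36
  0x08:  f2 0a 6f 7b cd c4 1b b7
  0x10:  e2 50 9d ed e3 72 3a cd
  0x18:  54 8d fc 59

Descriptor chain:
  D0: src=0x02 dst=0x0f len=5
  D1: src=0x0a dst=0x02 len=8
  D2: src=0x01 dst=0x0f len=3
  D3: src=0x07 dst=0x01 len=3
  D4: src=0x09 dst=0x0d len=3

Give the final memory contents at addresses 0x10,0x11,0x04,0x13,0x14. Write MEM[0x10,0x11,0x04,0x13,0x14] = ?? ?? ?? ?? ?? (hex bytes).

[0] 0x02->0x0f len=5 : b9 d4 08 34 7b
[1] 0x0a->0x02 len=8 : 6f 7b cd c4 1b b9 d4 08
[2] 0x01->0x0f len=3 : e0 6f 7b
[3] 0x07->0x01 len=3 : b9 d4 08
[4] 0x09->0x0d len=3 : 08 6f 7b
query mem[0x10]=0x6f, mem[0x11]=0x7b, mem[0x04]=0xcd, mem[0x13]=0x7b, mem[0x14]=0xe3

MEM[0x10,0x11,0x04,0x13,0x14] = 6f 7b cd 7b e3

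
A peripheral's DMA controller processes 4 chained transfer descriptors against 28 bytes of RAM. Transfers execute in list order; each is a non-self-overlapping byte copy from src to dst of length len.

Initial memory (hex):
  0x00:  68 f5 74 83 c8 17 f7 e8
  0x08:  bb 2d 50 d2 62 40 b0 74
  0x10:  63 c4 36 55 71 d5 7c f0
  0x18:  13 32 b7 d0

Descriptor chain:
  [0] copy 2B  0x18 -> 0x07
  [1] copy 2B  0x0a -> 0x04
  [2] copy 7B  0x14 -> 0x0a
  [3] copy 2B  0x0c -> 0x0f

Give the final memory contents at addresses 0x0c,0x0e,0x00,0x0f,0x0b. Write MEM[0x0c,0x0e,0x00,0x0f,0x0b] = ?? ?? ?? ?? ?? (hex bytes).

MEM[0x0c,0x0e,0x00,0x0f,0x0b] = 7c 13 68 7c d5

D0: mem[0x07..0x08] <- [13 32]
D1: mem[0x04..0x05] <- [50 d2]
D2: mem[0x0a..0x10] <- [71 d5 7c f0 13 32 b7]
D3: mem[0x0f..0x10] <- [7c f0]
query mem[0x0c]=0x7c, mem[0x0e]=0x13, mem[0x00]=0x68, mem[0x0f]=0x7c, mem[0x0b]=0xd5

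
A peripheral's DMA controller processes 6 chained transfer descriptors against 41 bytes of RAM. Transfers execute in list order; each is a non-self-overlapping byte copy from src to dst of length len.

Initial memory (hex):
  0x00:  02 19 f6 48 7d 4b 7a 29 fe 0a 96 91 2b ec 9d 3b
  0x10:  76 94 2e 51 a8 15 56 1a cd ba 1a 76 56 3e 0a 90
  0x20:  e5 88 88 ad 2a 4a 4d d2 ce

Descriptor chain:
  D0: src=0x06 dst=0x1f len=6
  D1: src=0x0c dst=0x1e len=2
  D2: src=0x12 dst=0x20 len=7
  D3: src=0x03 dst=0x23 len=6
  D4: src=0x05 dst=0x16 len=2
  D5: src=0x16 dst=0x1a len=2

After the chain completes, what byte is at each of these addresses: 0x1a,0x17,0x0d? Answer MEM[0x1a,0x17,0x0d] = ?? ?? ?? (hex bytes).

[0] 0x06->0x1f len=6 : 7a 29 fe 0a 96 91
[1] 0x0c->0x1e len=2 : 2b ec
[2] 0x12->0x20 len=7 : 2e 51 a8 15 56 1a cd
[3] 0x03->0x23 len=6 : 48 7d 4b 7a 29 fe
[4] 0x05->0x16 len=2 : 4b 7a
[5] 0x16->0x1a len=2 : 4b 7a
query mem[0x1a]=0x4b, mem[0x17]=0x7a, mem[0x0d]=0xec

MEM[0x1a,0x17,0x0d] = 4b 7a ec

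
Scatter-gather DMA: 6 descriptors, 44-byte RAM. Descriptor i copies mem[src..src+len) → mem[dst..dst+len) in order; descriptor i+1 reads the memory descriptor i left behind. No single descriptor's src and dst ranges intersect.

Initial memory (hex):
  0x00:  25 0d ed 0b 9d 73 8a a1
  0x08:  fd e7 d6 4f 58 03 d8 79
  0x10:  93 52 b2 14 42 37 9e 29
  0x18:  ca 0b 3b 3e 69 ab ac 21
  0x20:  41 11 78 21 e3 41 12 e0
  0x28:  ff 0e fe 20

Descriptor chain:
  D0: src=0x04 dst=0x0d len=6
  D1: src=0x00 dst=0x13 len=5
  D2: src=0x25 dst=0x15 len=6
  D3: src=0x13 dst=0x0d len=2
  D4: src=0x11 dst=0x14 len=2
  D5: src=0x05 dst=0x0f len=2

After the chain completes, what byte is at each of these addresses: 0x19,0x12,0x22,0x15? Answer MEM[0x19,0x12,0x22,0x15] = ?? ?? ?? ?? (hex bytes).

[0] 0x04->0x0d len=6 : 9d 73 8a a1 fd e7
[1] 0x00->0x13 len=5 : 25 0d ed 0b 9d
[2] 0x25->0x15 len=6 : 41 12 e0 ff 0e fe
[3] 0x13->0x0d len=2 : 25 0d
[4] 0x11->0x14 len=2 : fd e7
[5] 0x05->0x0f len=2 : 73 8a
query mem[0x19]=0x0e, mem[0x12]=0xe7, mem[0x22]=0x78, mem[0x15]=0xe7

MEM[0x19,0x12,0x22,0x15] = 0e e7 78 e7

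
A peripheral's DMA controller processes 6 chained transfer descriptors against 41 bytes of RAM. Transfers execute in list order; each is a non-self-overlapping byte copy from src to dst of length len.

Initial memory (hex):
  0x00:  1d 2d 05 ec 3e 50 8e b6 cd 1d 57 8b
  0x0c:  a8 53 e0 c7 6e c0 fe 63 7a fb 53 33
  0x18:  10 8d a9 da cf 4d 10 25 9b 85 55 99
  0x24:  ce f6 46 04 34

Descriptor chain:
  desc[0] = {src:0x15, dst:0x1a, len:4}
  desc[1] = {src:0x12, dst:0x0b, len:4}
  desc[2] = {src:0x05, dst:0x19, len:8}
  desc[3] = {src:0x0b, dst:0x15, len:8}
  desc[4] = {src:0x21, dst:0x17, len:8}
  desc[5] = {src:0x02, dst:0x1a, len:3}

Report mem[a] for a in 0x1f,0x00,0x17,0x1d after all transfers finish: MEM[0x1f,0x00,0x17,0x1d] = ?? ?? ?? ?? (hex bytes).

MEM[0x1f,0x00,0x17,0x1d] = fe 1d 85 04

  after D0: wrote 4B at 0x1a = fb533310
  after D1: wrote 4B at 0x0b = fe637afb
  after D2: wrote 8B at 0x19 = 508eb6cd1d57fe63
  after D3: wrote 8B at 0x15 = fe637afbc76ec0fe
  after D4: wrote 8B at 0x17 = 855599cef6460434
  after D5: wrote 3B at 0x1a = 05ec3e
query mem[0x1f]=0xfe, mem[0x00]=0x1d, mem[0x17]=0x85, mem[0x1d]=0x04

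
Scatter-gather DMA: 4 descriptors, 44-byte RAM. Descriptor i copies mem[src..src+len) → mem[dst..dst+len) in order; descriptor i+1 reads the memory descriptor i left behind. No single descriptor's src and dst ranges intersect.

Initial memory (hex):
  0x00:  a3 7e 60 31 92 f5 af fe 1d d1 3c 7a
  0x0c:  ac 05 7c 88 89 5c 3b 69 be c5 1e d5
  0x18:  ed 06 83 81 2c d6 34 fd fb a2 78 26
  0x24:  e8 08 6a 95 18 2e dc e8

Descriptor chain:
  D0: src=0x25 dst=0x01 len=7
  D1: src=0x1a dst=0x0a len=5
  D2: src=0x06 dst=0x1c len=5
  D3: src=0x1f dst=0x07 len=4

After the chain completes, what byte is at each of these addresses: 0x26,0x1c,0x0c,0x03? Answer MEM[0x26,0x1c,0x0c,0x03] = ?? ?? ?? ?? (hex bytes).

MEM[0x26,0x1c,0x0c,0x03] = 6a dc 2c 95

D0: mem[0x01..0x07] <- [08 6a 95 18 2e dc e8]
D1: mem[0x0a..0x0e] <- [83 81 2c d6 34]
D2: mem[0x1c..0x20] <- [dc e8 1d d1 83]
D3: mem[0x07..0x0a] <- [d1 83 a2 78]
query mem[0x26]=0x6a, mem[0x1c]=0xdc, mem[0x0c]=0x2c, mem[0x03]=0x95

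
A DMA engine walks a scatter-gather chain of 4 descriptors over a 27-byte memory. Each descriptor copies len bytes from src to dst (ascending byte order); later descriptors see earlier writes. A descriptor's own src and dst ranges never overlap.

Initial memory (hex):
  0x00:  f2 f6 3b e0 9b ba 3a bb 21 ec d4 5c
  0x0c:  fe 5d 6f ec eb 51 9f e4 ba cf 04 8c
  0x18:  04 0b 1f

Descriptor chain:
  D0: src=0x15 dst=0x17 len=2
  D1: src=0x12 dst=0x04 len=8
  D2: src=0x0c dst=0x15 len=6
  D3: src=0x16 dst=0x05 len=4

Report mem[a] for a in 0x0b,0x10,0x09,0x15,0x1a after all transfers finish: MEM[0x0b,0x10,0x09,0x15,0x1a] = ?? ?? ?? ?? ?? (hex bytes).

MEM[0x0b,0x10,0x09,0x15,0x1a] = 0b eb cf fe 51

  after D0: wrote 2B at 0x17 = cf04
  after D1: wrote 8B at 0x04 = 9fe4bacf04cf040b
  after D2: wrote 6B at 0x15 = fe5d6feceb51
  after D3: wrote 4B at 0x05 = 5d6feceb
query mem[0x0b]=0x0b, mem[0x10]=0xeb, mem[0x09]=0xcf, mem[0x15]=0xfe, mem[0x1a]=0x51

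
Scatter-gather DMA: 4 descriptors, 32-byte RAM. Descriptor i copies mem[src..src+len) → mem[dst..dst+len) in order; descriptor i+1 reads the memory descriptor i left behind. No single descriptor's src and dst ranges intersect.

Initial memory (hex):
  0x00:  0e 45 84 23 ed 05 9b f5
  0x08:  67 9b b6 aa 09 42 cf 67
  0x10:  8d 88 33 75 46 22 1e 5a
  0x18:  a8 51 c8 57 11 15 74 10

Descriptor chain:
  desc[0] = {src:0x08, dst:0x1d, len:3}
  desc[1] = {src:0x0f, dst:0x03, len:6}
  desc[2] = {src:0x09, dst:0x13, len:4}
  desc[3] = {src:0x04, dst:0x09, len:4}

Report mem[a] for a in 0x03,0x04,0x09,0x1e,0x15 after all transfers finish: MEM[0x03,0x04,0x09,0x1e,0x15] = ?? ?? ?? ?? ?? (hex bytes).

  after D0: wrote 3B at 0x1d = 679bb6
  after D1: wrote 6B at 0x03 = 678d88337546
  after D2: wrote 4B at 0x13 = 9bb6aa09
  after D3: wrote 4B at 0x09 = 8d883375
query mem[0x03]=0x67, mem[0x04]=0x8d, mem[0x09]=0x8d, mem[0x1e]=0x9b, mem[0x15]=0xaa

MEM[0x03,0x04,0x09,0x1e,0x15] = 67 8d 8d 9b aa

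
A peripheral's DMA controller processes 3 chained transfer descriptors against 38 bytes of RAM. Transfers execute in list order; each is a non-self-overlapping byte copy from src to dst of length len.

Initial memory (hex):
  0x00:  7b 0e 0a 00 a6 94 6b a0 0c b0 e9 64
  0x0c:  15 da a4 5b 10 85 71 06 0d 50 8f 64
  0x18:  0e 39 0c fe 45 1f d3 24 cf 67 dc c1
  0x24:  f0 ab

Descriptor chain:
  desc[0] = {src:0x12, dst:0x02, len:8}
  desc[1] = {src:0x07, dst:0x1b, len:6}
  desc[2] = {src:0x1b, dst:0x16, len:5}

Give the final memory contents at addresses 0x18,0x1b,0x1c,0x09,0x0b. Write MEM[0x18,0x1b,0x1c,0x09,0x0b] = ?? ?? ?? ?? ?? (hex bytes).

  after D0: wrote 8B at 0x02 = 71060d508f640e39
  after D1: wrote 6B at 0x1b = 640e39e96415
  after D2: wrote 5B at 0x16 = 640e39e964
query mem[0x18]=0x39, mem[0x1b]=0x64, mem[0x1c]=0x0e, mem[0x09]=0x39, mem[0x0b]=0x64

MEM[0x18,0x1b,0x1c,0x09,0x0b] = 39 64 0e 39 64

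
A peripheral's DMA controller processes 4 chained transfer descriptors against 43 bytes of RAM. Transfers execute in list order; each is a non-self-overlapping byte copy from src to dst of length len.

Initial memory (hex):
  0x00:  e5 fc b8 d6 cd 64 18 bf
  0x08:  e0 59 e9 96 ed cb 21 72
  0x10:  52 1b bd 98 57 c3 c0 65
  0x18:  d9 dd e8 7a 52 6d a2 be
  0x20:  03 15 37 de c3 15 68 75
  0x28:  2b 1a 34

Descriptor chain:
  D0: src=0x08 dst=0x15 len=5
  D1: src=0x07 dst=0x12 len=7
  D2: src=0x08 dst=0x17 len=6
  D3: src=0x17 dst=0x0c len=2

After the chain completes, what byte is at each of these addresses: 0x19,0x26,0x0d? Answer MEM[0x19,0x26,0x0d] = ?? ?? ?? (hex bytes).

D0: mem[0x15..0x19] <- [e0 59 e9 96 ed]
D1: mem[0x12..0x18] <- [bf e0 59 e9 96 ed cb]
D2: mem[0x17..0x1c] <- [e0 59 e9 96 ed cb]
D3: mem[0x0c..0x0d] <- [e0 59]
query mem[0x19]=0xe9, mem[0x26]=0x68, mem[0x0d]=0x59

MEM[0x19,0x26,0x0d] = e9 68 59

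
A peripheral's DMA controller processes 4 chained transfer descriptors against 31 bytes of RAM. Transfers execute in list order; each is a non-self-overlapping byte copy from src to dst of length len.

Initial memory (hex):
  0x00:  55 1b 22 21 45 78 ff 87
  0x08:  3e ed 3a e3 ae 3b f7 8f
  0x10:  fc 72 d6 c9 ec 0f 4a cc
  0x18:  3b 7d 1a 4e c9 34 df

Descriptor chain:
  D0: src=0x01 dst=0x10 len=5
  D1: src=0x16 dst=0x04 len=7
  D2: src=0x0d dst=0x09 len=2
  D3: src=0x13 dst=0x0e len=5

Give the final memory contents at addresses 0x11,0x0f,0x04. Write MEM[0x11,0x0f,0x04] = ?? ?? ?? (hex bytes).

D0: mem[0x10..0x14] <- [1b 22 21 45 78]
D1: mem[0x04..0x0a] <- [4a cc 3b 7d 1a 4e c9]
D2: mem[0x09..0x0a] <- [3b f7]
D3: mem[0x0e..0x12] <- [45 78 0f 4a cc]
query mem[0x11]=0x4a, mem[0x0f]=0x78, mem[0x04]=0x4a

MEM[0x11,0x0f,0x04] = 4a 78 4a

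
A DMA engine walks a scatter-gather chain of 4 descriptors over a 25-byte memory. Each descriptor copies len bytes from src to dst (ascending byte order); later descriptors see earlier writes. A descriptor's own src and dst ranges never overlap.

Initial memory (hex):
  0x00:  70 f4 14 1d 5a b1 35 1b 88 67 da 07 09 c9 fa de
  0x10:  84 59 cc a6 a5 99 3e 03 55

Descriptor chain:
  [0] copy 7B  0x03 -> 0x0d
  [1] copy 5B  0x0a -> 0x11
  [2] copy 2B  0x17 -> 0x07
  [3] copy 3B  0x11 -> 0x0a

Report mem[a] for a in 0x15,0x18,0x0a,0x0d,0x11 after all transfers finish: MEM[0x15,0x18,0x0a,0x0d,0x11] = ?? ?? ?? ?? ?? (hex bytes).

[0] 0x03->0x0d len=7 : 1d 5a b1 35 1b 88 67
[1] 0x0a->0x11 len=5 : da 07 09 1d 5a
[2] 0x17->0x07 len=2 : 03 55
[3] 0x11->0x0a len=3 : da 07 09
query mem[0x15]=0x5a, mem[0x18]=0x55, mem[0x0a]=0xda, mem[0x0d]=0x1d, mem[0x11]=0xda

MEM[0x15,0x18,0x0a,0x0d,0x11] = 5a 55 da 1d da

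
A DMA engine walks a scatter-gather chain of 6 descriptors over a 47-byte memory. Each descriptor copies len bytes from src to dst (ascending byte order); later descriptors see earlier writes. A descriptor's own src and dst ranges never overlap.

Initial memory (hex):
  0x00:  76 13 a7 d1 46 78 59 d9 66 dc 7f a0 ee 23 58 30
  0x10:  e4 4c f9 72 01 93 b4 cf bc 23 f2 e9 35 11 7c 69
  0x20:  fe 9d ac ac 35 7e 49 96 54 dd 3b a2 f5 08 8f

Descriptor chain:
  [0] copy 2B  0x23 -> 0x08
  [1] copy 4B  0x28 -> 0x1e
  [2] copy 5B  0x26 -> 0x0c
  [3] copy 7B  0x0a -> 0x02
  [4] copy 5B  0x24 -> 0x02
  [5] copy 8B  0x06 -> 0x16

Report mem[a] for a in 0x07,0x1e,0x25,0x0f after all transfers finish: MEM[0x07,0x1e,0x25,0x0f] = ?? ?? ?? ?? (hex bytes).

MEM[0x07,0x1e,0x25,0x0f] = dd 54 7e dd

  after D0: wrote 2B at 0x08 = ac35
  after D1: wrote 4B at 0x1e = 54dd3ba2
  after D2: wrote 5B at 0x0c = 499654dd3b
  after D3: wrote 7B at 0x02 = 7fa0499654dd3b
  after D4: wrote 5B at 0x02 = 357e499654
  after D5: wrote 8B at 0x16 = 54dd3b357fa04996
query mem[0x07]=0xdd, mem[0x1e]=0x54, mem[0x25]=0x7e, mem[0x0f]=0xdd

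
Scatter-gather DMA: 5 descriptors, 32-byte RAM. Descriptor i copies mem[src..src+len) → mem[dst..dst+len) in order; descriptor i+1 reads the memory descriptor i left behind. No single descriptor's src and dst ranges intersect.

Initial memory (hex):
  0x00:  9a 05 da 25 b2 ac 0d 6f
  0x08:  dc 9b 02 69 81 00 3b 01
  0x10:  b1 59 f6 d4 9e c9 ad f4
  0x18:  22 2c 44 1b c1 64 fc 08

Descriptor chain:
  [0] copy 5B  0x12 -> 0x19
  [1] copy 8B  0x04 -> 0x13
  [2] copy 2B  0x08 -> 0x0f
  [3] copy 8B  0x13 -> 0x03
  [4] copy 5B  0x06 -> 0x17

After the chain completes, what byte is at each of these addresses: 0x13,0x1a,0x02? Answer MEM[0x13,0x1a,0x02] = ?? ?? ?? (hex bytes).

MEM[0x13,0x1a,0x02] = b2 02 da

#0 dst[0x19+5] := {0xf6,0xd4,0x9e,0xc9,0xad}
#1 dst[0x13+8] := {0xb2,0xac,0x0d,0x6f,0xdc,0x9b,0x02,0x69}
#2 dst[0x0f+2] := {0xdc,0x9b}
#3 dst[0x03+8] := {0xb2,0xac,0x0d,0x6f,0xdc,0x9b,0x02,0x69}
#4 dst[0x17+5] := {0x6f,0xdc,0x9b,0x02,0x69}
query mem[0x13]=0xb2, mem[0x1a]=0x02, mem[0x02]=0xda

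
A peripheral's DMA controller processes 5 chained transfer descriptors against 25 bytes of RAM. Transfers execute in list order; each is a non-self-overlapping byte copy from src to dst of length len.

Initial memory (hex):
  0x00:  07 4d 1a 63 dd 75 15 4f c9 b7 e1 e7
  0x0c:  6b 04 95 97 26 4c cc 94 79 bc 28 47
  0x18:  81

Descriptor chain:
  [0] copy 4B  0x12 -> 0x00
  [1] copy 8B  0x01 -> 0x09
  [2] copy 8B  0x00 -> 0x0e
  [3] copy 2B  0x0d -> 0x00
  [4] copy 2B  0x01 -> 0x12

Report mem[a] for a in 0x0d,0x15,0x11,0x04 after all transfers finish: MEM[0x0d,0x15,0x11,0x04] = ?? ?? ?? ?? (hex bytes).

MEM[0x0d,0x15,0x11,0x04] = 75 4f bc dd

#0 dst[0x00+4] := {0xcc,0x94,0x79,0xbc}
#1 dst[0x09+8] := {0x94,0x79,0xbc,0xdd,0x75,0x15,0x4f,0xc9}
#2 dst[0x0e+8] := {0xcc,0x94,0x79,0xbc,0xdd,0x75,0x15,0x4f}
#3 dst[0x00+2] := {0x75,0xcc}
#4 dst[0x12+2] := {0xcc,0x79}
query mem[0x0d]=0x75, mem[0x15]=0x4f, mem[0x11]=0xbc, mem[0x04]=0xdd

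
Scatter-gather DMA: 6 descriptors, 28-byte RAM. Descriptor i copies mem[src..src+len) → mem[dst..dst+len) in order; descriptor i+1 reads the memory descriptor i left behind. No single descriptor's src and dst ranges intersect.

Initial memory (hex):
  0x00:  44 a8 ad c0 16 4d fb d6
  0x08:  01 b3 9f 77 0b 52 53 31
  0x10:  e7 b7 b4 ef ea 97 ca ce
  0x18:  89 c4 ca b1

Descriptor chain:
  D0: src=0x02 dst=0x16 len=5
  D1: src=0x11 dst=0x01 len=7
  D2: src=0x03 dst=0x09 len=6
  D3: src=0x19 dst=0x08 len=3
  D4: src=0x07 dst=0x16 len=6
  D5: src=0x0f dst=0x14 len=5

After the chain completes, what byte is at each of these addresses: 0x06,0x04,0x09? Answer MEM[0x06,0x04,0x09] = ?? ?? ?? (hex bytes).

D0: mem[0x16..0x1a] <- [ad c0 16 4d fb]
D1: mem[0x01..0x07] <- [b7 b4 ef ea 97 ad c0]
D2: mem[0x09..0x0e] <- [ef ea 97 ad c0 01]
D3: mem[0x08..0x0a] <- [4d fb b1]
D4: mem[0x16..0x1b] <- [c0 4d fb b1 97 ad]
D5: mem[0x14..0x18] <- [31 e7 b7 b4 ef]
query mem[0x06]=0xad, mem[0x04]=0xea, mem[0x09]=0xfb

MEM[0x06,0x04,0x09] = ad ea fb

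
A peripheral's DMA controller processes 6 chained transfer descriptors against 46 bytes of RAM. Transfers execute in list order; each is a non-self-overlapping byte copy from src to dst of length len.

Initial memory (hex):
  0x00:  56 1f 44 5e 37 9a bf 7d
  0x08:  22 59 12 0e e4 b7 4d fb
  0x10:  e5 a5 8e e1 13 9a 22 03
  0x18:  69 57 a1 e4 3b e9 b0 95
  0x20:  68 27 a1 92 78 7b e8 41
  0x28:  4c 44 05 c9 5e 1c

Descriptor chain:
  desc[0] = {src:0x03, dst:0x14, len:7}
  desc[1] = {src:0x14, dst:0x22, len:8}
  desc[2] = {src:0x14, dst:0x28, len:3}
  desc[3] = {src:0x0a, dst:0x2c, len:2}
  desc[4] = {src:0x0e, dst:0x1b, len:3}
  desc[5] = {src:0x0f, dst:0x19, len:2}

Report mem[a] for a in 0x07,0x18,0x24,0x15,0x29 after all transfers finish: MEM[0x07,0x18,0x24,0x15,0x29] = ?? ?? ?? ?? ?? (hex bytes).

MEM[0x07,0x18,0x24,0x15,0x29] = 7d 7d 9a 37 37

D0: mem[0x14..0x1a] <- [5e 37 9a bf 7d 22 59]
D1: mem[0x22..0x29] <- [5e 37 9a bf 7d 22 59 e4]
D2: mem[0x28..0x2a] <- [5e 37 9a]
D3: mem[0x2c..0x2d] <- [12 0e]
D4: mem[0x1b..0x1d] <- [4d fb e5]
D5: mem[0x19..0x1a] <- [fb e5]
query mem[0x07]=0x7d, mem[0x18]=0x7d, mem[0x24]=0x9a, mem[0x15]=0x37, mem[0x29]=0x37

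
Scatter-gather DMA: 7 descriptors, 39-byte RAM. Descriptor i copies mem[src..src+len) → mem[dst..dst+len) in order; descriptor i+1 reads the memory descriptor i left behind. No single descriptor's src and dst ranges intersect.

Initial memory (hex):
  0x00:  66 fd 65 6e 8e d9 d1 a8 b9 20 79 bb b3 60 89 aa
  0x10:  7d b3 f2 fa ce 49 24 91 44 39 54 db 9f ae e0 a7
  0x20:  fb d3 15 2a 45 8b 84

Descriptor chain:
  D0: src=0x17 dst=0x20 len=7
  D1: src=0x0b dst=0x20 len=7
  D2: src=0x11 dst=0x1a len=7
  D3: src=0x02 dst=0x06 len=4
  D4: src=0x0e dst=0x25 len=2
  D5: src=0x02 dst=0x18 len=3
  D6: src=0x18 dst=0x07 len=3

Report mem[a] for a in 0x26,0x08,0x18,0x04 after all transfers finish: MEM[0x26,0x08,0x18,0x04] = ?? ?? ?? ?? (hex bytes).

MEM[0x26,0x08,0x18,0x04] = aa 6e 65 8e

D0: mem[0x20..0x26] <- [91 44 39 54 db 9f ae]
D1: mem[0x20..0x26] <- [bb b3 60 89 aa 7d b3]
D2: mem[0x1a..0x20] <- [b3 f2 fa ce 49 24 91]
D3: mem[0x06..0x09] <- [65 6e 8e d9]
D4: mem[0x25..0x26] <- [89 aa]
D5: mem[0x18..0x1a] <- [65 6e 8e]
D6: mem[0x07..0x09] <- [65 6e 8e]
query mem[0x26]=0xaa, mem[0x08]=0x6e, mem[0x18]=0x65, mem[0x04]=0x8e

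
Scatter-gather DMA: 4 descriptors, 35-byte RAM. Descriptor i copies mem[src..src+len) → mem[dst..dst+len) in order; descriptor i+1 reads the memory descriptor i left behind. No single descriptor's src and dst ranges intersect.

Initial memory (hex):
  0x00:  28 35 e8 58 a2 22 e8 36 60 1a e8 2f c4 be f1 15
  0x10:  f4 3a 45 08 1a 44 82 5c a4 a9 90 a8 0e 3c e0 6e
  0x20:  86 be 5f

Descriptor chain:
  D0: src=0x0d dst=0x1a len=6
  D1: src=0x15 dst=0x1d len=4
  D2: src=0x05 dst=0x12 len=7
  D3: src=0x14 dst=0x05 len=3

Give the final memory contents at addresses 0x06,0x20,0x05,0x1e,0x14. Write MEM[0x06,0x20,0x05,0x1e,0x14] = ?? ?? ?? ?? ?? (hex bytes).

D0: mem[0x1a..0x1f] <- [be f1 15 f4 3a 45]
D1: mem[0x1d..0x20] <- [44 82 5c a4]
D2: mem[0x12..0x18] <- [22 e8 36 60 1a e8 2f]
D3: mem[0x05..0x07] <- [36 60 1a]
query mem[0x06]=0x60, mem[0x20]=0xa4, mem[0x05]=0x36, mem[0x1e]=0x82, mem[0x14]=0x36

MEM[0x06,0x20,0x05,0x1e,0x14] = 60 a4 36 82 36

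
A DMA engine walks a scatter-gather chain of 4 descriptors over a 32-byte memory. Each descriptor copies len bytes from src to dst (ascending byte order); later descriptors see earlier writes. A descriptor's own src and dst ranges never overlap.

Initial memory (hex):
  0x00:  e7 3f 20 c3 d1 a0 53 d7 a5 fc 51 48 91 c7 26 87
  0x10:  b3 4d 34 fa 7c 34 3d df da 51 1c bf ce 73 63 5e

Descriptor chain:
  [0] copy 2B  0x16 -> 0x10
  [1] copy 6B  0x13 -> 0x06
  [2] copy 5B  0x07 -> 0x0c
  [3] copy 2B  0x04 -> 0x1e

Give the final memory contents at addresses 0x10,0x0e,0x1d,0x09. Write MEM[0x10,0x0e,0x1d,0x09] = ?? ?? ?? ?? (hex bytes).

MEM[0x10,0x0e,0x1d,0x09] = da 3d 73 3d

[0] 0x16->0x10 len=2 : 3d df
[1] 0x13->0x06 len=6 : fa 7c 34 3d df da
[2] 0x07->0x0c len=5 : 7c 34 3d df da
[3] 0x04->0x1e len=2 : d1 a0
query mem[0x10]=0xda, mem[0x0e]=0x3d, mem[0x1d]=0x73, mem[0x09]=0x3d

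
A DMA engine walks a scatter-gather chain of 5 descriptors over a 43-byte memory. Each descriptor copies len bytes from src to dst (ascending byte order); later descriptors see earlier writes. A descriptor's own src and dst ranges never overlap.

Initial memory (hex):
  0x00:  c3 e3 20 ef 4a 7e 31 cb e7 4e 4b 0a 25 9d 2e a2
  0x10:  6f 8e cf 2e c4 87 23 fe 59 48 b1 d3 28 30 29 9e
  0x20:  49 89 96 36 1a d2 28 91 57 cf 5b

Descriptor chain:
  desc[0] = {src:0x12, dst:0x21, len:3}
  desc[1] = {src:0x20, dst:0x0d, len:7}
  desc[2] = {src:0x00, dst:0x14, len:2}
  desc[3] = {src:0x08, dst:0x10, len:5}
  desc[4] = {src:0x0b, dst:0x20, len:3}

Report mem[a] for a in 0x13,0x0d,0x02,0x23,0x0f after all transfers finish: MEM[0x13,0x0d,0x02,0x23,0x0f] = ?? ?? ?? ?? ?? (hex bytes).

MEM[0x13,0x0d,0x02,0x23,0x0f] = 0a 49 20 c4 2e

  after D0: wrote 3B at 0x21 = cf2ec4
  after D1: wrote 7B at 0x0d = 49cf2ec41ad228
  after D2: wrote 2B at 0x14 = c3e3
  after D3: wrote 5B at 0x10 = e74e4b0a25
  after D4: wrote 3B at 0x20 = 0a2549
query mem[0x13]=0x0a, mem[0x0d]=0x49, mem[0x02]=0x20, mem[0x23]=0xc4, mem[0x0f]=0x2e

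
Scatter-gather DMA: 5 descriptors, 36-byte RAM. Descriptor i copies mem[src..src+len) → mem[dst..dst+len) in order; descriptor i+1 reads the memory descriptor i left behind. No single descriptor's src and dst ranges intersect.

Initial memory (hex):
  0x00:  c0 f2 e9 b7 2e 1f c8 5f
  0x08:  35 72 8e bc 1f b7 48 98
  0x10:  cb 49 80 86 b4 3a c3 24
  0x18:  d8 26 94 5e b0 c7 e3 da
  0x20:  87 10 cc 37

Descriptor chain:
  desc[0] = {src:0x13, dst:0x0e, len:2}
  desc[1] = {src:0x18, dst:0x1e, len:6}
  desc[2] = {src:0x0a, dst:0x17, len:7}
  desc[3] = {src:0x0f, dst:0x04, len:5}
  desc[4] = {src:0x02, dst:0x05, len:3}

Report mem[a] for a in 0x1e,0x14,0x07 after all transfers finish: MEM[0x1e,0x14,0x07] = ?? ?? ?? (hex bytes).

MEM[0x1e,0x14,0x07] = d8 b4 b4

D0: mem[0x0e..0x0f] <- [86 b4]
D1: mem[0x1e..0x23] <- [d8 26 94 5e b0 c7]
D2: mem[0x17..0x1d] <- [8e bc 1f b7 86 b4 cb]
D3: mem[0x04..0x08] <- [b4 cb 49 80 86]
D4: mem[0x05..0x07] <- [e9 b7 b4]
query mem[0x1e]=0xd8, mem[0x14]=0xb4, mem[0x07]=0xb4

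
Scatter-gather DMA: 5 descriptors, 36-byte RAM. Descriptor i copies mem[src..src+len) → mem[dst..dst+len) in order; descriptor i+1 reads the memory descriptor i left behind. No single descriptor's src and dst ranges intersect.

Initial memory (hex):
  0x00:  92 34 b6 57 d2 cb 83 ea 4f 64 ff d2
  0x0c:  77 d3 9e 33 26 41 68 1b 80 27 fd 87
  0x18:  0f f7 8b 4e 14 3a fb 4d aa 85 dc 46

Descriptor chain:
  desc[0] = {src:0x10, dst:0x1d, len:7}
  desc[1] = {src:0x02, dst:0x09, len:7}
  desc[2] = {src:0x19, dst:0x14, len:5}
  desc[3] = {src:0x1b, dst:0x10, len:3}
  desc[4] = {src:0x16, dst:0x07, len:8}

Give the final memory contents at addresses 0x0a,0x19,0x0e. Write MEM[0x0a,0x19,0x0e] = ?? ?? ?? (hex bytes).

MEM[0x0a,0x19,0x0e] = f7 f7 26

#0 dst[0x1d+7] := {0x26,0x41,0x68,0x1b,0x80,0x27,0xfd}
#1 dst[0x09+7] := {0xb6,0x57,0xd2,0xcb,0x83,0xea,0x4f}
#2 dst[0x14+5] := {0xf7,0x8b,0x4e,0x14,0x26}
#3 dst[0x10+3] := {0x4e,0x14,0x26}
#4 dst[0x07+8] := {0x4e,0x14,0x26,0xf7,0x8b,0x4e,0x14,0x26}
query mem[0x0a]=0xf7, mem[0x19]=0xf7, mem[0x0e]=0x26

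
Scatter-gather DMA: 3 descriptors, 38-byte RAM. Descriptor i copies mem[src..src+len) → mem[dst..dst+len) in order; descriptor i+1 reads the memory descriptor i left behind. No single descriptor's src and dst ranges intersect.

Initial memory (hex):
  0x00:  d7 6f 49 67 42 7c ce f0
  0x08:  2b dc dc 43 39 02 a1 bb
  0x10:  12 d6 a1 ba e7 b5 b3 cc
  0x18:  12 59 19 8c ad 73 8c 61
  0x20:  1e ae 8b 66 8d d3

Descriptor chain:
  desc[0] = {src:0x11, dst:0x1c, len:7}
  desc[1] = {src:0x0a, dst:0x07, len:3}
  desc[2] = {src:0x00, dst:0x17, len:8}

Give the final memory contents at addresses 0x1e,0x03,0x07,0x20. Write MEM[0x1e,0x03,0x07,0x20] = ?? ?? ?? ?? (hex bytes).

[0] 0x11->0x1c len=7 : d6 a1 ba e7 b5 b3 cc
[1] 0x0a->0x07 len=3 : dc 43 39
[2] 0x00->0x17 len=8 : d7 6f 49 67 42 7c ce dc
query mem[0x1e]=0xdc, mem[0x03]=0x67, mem[0x07]=0xdc, mem[0x20]=0xb5

MEM[0x1e,0x03,0x07,0x20] = dc 67 dc b5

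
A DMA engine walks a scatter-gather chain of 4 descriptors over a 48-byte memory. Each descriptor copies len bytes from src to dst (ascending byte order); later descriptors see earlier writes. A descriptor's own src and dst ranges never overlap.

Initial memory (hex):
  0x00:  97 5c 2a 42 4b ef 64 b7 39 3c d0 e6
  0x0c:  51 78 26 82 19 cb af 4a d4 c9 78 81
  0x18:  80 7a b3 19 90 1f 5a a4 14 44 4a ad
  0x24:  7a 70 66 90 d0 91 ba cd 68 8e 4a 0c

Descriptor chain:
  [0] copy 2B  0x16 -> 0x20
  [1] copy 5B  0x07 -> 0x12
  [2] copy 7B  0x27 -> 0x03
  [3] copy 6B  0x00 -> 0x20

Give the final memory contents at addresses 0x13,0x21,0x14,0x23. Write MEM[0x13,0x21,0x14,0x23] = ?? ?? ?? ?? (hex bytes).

[0] 0x16->0x20 len=2 : 78 81
[1] 0x07->0x12 len=5 : b7 39 3c d0 e6
[2] 0x27->0x03 len=7 : 90 d0 91 ba cd 68 8e
[3] 0x00->0x20 len=6 : 97 5c 2a 90 d0 91
query mem[0x13]=0x39, mem[0x21]=0x5c, mem[0x14]=0x3c, mem[0x23]=0x90

MEM[0x13,0x21,0x14,0x23] = 39 5c 3c 90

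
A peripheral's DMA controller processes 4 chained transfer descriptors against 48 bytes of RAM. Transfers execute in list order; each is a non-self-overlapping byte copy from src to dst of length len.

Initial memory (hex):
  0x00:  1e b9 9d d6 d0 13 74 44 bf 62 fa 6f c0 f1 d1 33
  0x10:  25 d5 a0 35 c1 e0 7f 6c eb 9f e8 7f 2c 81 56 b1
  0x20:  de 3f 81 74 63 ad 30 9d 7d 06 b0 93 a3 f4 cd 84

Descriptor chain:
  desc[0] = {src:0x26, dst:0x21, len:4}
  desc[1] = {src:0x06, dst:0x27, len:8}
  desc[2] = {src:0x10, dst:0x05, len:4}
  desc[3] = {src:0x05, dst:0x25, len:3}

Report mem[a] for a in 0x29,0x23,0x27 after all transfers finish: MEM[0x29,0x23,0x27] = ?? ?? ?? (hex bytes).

MEM[0x29,0x23,0x27] = bf 7d a0

D0: mem[0x21..0x24] <- [30 9d 7d 06]
D1: mem[0x27..0x2e] <- [74 44 bf 62 fa 6f c0 f1]
D2: mem[0x05..0x08] <- [25 d5 a0 35]
D3: mem[0x25..0x27] <- [25 d5 a0]
query mem[0x29]=0xbf, mem[0x23]=0x7d, mem[0x27]=0xa0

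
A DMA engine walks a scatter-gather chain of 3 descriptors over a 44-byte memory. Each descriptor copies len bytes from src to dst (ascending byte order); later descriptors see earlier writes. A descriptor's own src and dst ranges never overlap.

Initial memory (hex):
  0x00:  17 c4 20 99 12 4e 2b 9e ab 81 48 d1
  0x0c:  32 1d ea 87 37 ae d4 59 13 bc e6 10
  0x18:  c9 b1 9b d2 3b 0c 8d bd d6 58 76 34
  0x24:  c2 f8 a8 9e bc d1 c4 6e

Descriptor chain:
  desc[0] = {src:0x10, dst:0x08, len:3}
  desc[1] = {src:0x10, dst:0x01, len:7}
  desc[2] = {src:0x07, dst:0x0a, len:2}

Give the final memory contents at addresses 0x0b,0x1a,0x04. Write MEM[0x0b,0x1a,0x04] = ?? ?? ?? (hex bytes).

MEM[0x0b,0x1a,0x04] = 37 9b 59

#0 dst[0x08+3] := {0x37,0xae,0xd4}
#1 dst[0x01+7] := {0x37,0xae,0xd4,0x59,0x13,0xbc,0xe6}
#2 dst[0x0a+2] := {0xe6,0x37}
query mem[0x0b]=0x37, mem[0x1a]=0x9b, mem[0x04]=0x59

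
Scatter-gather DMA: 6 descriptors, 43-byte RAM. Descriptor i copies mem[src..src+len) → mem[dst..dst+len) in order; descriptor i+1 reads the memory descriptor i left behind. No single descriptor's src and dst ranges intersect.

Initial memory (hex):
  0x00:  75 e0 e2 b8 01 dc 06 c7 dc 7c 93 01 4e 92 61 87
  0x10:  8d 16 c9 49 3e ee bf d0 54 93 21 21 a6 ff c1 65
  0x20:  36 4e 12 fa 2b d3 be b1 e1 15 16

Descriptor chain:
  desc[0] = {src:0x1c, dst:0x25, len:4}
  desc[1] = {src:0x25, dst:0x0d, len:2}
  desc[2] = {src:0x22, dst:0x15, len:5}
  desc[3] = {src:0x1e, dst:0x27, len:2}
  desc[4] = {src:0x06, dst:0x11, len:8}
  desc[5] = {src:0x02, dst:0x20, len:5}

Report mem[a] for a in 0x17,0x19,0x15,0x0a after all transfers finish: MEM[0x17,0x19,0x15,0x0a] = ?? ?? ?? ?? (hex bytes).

  after D0: wrote 4B at 0x25 = a6ffc165
  after D1: wrote 2B at 0x0d = a6ff
  after D2: wrote 5B at 0x15 = 12fa2ba6ff
  after D3: wrote 2B at 0x27 = c165
  after D4: wrote 8B at 0x11 = 06c7dc7c93014ea6
  after D5: wrote 5B at 0x20 = e2b801dc06
query mem[0x17]=0x4e, mem[0x19]=0xff, mem[0x15]=0x93, mem[0x0a]=0x93

MEM[0x17,0x19,0x15,0x0a] = 4e ff 93 93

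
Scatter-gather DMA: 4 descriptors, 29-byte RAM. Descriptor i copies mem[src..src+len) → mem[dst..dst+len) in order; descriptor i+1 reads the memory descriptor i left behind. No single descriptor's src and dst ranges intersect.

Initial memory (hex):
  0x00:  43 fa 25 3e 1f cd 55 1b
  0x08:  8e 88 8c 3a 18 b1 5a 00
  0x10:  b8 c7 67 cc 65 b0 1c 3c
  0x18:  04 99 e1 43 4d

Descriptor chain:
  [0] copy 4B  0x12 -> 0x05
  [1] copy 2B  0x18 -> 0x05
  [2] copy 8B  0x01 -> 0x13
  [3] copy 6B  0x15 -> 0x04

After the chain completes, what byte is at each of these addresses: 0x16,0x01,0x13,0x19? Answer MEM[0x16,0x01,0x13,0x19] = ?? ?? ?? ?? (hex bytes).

  after D0: wrote 4B at 0x05 = 67cc65b0
  after D1: wrote 2B at 0x05 = 0499
  after D2: wrote 8B at 0x13 = fa253e1f049965b0
  after D3: wrote 6B at 0x04 = 3e1f049965b0
query mem[0x16]=0x1f, mem[0x01]=0xfa, mem[0x13]=0xfa, mem[0x19]=0x65

MEM[0x16,0x01,0x13,0x19] = 1f fa fa 65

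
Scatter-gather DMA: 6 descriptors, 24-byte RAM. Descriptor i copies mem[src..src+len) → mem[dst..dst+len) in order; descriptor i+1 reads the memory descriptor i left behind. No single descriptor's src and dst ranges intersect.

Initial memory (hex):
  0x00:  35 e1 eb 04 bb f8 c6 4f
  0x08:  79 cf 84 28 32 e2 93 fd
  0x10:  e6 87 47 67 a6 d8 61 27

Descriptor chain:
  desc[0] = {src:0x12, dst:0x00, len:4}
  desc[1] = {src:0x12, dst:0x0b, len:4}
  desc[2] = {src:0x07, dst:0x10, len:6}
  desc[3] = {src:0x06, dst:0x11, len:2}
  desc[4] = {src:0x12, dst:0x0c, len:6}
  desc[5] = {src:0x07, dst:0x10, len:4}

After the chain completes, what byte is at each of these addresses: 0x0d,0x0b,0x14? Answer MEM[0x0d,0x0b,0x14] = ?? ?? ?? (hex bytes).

D0: mem[0x00..0x03] <- [47 67 a6 d8]
D1: mem[0x0b..0x0e] <- [47 67 a6 d8]
D2: mem[0x10..0x15] <- [4f 79 cf 84 47 67]
D3: mem[0x11..0x12] <- [c6 4f]
D4: mem[0x0c..0x11] <- [4f 84 47 67 61 27]
D5: mem[0x10..0x13] <- [4f 79 cf 84]
query mem[0x0d]=0x84, mem[0x0b]=0x47, mem[0x14]=0x47

MEM[0x0d,0x0b,0x14] = 84 47 47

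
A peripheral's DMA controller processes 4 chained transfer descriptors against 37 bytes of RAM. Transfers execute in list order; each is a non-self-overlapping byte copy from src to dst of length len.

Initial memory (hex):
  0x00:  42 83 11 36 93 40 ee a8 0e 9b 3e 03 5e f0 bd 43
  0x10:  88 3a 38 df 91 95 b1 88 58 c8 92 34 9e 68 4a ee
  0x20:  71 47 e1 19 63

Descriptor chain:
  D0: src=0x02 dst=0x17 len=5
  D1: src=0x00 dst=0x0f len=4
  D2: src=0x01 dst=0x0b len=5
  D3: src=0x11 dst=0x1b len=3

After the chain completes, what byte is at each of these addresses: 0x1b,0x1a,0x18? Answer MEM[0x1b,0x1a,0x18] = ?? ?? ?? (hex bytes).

MEM[0x1b,0x1a,0x18] = 11 40 36

#0 dst[0x17+5] := {0x11,0x36,0x93,0x40,0xee}
#1 dst[0x0f+4] := {0x42,0x83,0x11,0x36}
#2 dst[0x0b+5] := {0x83,0x11,0x36,0x93,0x40}
#3 dst[0x1b+3] := {0x11,0x36,0xdf}
query mem[0x1b]=0x11, mem[0x1a]=0x40, mem[0x18]=0x36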